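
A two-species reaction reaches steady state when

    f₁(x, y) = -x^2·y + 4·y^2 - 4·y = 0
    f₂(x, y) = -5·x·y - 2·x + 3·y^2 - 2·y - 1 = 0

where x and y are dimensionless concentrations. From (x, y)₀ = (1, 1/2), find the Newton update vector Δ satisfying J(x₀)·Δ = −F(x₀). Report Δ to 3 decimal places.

(0.500, -2.000)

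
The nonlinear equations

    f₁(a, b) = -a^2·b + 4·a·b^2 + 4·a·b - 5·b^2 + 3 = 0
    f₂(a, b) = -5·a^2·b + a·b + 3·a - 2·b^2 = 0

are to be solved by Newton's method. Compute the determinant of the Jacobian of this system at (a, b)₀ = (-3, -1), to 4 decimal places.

628.0000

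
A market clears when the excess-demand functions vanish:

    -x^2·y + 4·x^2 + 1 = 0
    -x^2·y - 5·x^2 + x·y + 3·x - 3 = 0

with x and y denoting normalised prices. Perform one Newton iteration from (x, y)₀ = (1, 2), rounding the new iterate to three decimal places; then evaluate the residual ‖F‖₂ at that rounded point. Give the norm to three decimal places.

2.326

At (1, 2): F = (3.000, -5.000).
Jacobian J = [[-2·x·y + 8·x, -x^2], [-2·x·y - 10·x + y + 3, -x^2 + x]].
At the point, J = [[4.000, -1.000], [-9.000, 0.000]] (det J = -9.000).
Solving J·Δ = −F gives Δ = (-0.556, 0.778).
Then the next iterate is (x, y)₁ = (0.444, 2.778).
Re-evaluating at (0.444, 2.778): F = (1.24090, -1.96789), so ‖F‖₂ = 2.326.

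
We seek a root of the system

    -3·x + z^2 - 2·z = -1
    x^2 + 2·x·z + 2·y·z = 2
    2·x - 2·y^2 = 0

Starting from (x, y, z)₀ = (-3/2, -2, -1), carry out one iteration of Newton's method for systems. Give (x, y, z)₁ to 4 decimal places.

(12.3333, -4.0833, -9.2500)

At (-3/2, -2, -1): F = (8.5000, 7.2500, -11.0000).
Jacobian J = [[-3, 0, 2·z - 2], [2·x + 2·z, 2·z, 2·x + 2·y], [2, -4·y, 0]].
At the point, J = [[-3.0000, 0.0000, -4.0000], [-5.0000, -2.0000, -7.0000], [2.0000, 8.0000, 0.0000]] (det J = -24.0000).
Solving J·Δ = −F gives Δ = (13.8333, -2.0833, -8.2500).
Then the next iterate is (x, y, z)₁ = (12.3333, -4.0833, -9.2500).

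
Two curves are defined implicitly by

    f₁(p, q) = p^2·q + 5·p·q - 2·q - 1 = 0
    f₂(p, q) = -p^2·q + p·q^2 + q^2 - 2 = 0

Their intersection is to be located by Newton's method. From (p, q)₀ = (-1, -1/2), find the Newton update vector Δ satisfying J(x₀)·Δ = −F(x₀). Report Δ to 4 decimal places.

(-3.6667, 1.2500)

At (-1, -1/2): F = (2.0000, -1.5000).
Jacobian J = [[2·p·q + 5·q, p^2 + 5·p - 2], [-2·p·q + q^2, -p^2 + 2·p·q + 2·q]].
At the point, J = [[-1.5000, -6.0000], [-0.7500, -1.0000]] (det J = -3.0000).
Solving J·Δ = −F gives Δ = (-3.6667, 1.2500).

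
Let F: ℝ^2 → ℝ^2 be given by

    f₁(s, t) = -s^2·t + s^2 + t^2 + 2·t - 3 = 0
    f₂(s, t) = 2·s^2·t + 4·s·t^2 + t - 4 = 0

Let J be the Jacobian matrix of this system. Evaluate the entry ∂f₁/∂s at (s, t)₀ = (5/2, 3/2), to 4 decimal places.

-2.5000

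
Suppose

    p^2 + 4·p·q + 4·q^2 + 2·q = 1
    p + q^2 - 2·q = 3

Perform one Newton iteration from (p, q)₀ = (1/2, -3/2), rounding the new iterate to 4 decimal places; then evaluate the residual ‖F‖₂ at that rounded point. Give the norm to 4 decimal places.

At (1/2, -3/2): F = (2.2500, 2.7500).
Jacobian J = [[2·p + 4·q, 4·p + 8·q + 2], [1, 2·q - 2]].
At the point, J = [[-5.0000, -8.0000], [1.0000, -5.0000]] (det J = 33.0000).
Solving J·Δ = −F gives Δ = (-0.3258, 0.4848).
Then the next iterate is (p, q)₁ = (0.1742, -1.0152).
Re-evaluating at (0.1742, -1.0152): F = (0.415078, 0.235231), so ‖F‖₂ = 0.4771.

0.4771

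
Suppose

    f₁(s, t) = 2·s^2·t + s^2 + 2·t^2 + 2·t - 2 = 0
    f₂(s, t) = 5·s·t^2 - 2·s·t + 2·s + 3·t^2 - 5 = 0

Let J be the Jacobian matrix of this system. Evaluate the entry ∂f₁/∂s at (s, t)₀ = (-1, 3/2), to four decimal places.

-8.0000

∂f₁/∂s = 4·s·t + 2·s.
At (-1, 3/2) this is -8.0000.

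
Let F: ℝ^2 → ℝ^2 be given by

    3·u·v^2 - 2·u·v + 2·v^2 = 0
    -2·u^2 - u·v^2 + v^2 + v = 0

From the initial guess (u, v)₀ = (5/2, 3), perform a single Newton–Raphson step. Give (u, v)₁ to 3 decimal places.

(1.729, 1.955)

At (5/2, 3): F = (70.500, -23.000).
Jacobian J = [[3·v^2 - 2·v, 6·u·v - 2·u + 4·v], [-4·u - v^2, -2·u·v + 2·v + 1]].
At the point, J = [[21.000, 52.000], [-19.000, -8.000]] (det J = 820.000).
Solving J·Δ = −F gives Δ = (-0.771, -1.045).
Then the next iterate is (u, v)₁ = (1.729, 1.955).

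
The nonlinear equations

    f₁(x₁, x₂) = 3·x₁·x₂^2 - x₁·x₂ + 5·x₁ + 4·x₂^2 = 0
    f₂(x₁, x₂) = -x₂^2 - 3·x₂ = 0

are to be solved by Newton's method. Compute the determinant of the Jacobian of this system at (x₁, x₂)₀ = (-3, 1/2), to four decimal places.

J = [[3·x₂^2 - x₂ + 5, 6·x₁·x₂ - x₁ + 8·x₂], [0, -2·x₂ - 3]].
At the point, J = [[5.2500, -2.0000], [0.0000, -4.0000]].
det J = -21.0000.

-21.0000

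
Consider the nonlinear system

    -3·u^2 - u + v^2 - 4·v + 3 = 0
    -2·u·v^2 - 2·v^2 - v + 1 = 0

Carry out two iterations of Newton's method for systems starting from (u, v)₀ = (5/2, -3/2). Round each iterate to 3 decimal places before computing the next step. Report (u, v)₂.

At (5/2, -3/2): F = (-10.000, -13.250).
Jacobian J = [[-6·u - 1, 2·v - 4], [-2·v^2, -4·u·v - 4·v - 1]].
At the point, J = [[-16.000, -7.000], [-4.500, 20.000]] (det J = -351.500).
Solving J·Δ = −F gives Δ = (-0.833, 0.475).
Then the next iterate is (u, v)₁ = (1.667, -1.025).
Round to (1.667, -1.025) and repeat: F = (-1.85304, -3.57903), J = [[-11.002, -6.050], [-2.10125, 9.93470]].
Δ = (-0.328, 0.291), so (u, v)₂ = (1.339, -0.734).

(1.339, -0.734)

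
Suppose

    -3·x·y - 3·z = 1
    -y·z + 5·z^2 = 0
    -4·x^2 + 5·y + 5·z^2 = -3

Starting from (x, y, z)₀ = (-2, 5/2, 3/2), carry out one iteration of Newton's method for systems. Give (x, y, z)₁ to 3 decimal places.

At (-2, 5/2, 3/2): F = (9.500, 7.500, 10.750).
Jacobian J = [[-3·y, -3·x, -3], [0, -z, -y + 10·z], [-8·x, 5, 10·z]].
At the point, J = [[-7.500, 6.000, -3.000], [0.000, -1.500, 12.500], [16.000, 5.000, 15.000]] (det J = 1765.500).
Solving J·Δ = −F gives Δ = (0.474, -1.373, -0.765).
Then the next iterate is (x, y, z)₁ = (-1.526, 1.127, 0.735).

(-1.526, 1.127, 0.735)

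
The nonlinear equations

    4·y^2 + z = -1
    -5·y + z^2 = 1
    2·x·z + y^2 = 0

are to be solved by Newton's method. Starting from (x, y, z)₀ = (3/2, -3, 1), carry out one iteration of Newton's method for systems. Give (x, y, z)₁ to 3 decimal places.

(5.686, -1.581, -2.953)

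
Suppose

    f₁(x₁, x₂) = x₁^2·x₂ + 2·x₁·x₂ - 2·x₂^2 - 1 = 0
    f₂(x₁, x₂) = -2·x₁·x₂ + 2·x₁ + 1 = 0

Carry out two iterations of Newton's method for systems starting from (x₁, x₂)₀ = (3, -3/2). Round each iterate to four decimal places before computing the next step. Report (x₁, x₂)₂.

(-0.5363, -2.2695)

At (3, -3/2): F = (-28.0000, 16.0000).
Jacobian J = [[2·x₁·x₂ + 2·x₂, x₁^2 + 2·x₁ - 4·x₂], [-2·x₂ + 2, -2·x₁]].
At the point, J = [[-12.0000, 21.0000], [5.0000, -6.0000]] (det J = -33.0000).
Solving J·Δ = −F gives Δ = (-5.0909, -1.5758).
Then the next iterate is (x₁, x₂)₁ = (-2.0909, -3.0758).
Round to (-2.0909, -3.0758) and repeat: F = (-20.505686, -16.044180), J = [[6.710780, 12.493263], [8.1516, 4.1818]].
Δ = (1.5546, 0.8063), so (x₁, x₂)₂ = (-0.5363, -2.2695).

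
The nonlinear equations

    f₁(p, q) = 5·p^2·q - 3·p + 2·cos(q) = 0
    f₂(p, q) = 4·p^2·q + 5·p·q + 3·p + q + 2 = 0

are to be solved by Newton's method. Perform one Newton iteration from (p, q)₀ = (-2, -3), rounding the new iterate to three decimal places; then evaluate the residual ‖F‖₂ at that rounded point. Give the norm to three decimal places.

At (-2, -3): F = (-55.97998, -25.000).
Jacobian J = [[10·p·q - 3, 5·p^2 - 2·sin(q)], [8·p·q + 5·q + 3, 4·p^2 + 5·p + 1]].
At the point, J = [[57.000, 20.28224], [36.000, 7.000]] (det J = -331.16064).
Solving J·Δ = −F gives Δ = (0.348, 1.782).
Then the next iterate is (p, q)₁ = (-1.652, -1.218).
Re-evaluating at (-1.652, -1.218): F = (-10.97320, -7.40951), so ‖F‖₂ = 13.241.

13.241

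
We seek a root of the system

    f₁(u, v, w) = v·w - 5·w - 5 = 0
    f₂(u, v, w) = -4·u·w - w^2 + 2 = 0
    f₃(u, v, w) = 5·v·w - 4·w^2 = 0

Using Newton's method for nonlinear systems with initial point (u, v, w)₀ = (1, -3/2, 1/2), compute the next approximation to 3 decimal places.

(5.220, -7.595, -1.238)

At (1, -3/2, 1/2): F = (-8.250, -0.250, -4.750).
Jacobian J = [[0, w, v - 5], [-4·w, 0, -4·u - 2·w], [0, 5·w, 5·v - 8·w]].
At the point, J = [[0.000, 0.500, -6.500], [-2.000, 0.000, -5.000], [0.000, 2.500, -11.500]] (det J = 21.000).
Solving J·Δ = −F gives Δ = (4.220, -6.095, -1.738).
Then the next iterate is (u, v, w)₁ = (5.220, -7.595, -1.238).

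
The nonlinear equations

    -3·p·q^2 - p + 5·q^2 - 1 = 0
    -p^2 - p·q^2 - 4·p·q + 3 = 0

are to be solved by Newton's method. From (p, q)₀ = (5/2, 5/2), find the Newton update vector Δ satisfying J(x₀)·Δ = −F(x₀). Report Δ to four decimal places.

At (5/2, 5/2): F = (-19.1250, -43.8750).
Jacobian J = [[-3·q^2 - 1, -6·p·q + 10·q], [-2·p - q^2 - 4·q, -2·p·q - 4·p]].
At the point, J = [[-19.7500, -12.5000], [-21.2500, -22.5000]] (det J = 178.7500).
Solving J·Δ = −F gives Δ = (0.6608, -2.5741).

(0.6608, -2.5741)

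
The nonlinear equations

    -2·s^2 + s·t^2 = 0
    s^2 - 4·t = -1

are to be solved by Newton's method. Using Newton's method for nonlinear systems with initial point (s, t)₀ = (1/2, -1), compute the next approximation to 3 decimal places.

At (1/2, -1): F = (0.000, 5.250).
Jacobian J = [[-4·s + t^2, 2·s·t], [2·s, -4]].
At the point, J = [[-1.000, -1.000], [1.000, -4.000]] (det J = 5.000).
Solving J·Δ = −F gives Δ = (-1.050, 1.050).
Then the next iterate is (s, t)₁ = (-0.550, 0.050).

(-0.550, 0.050)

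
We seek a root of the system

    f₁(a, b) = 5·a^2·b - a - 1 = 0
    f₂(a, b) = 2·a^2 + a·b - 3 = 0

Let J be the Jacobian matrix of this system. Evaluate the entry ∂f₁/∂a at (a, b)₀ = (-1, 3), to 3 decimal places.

∂f₁/∂a = 10·a·b - 1.
At (-1, 3) this is -31.000.

-31.000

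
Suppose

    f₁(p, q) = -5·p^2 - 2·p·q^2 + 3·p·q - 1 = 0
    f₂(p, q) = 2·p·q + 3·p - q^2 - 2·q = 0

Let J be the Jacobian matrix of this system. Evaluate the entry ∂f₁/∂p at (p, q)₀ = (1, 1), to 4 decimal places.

-9.0000

∂f₁/∂p = -10·p - 2·q^2 + 3·q.
At (1, 1) this is -9.0000.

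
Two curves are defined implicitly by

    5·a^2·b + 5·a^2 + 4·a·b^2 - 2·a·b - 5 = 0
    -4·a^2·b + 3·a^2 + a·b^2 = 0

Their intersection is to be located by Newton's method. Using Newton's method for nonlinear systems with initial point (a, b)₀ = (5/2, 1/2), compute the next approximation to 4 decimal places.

At (5/2, 1/2): F = (41.8750, 6.8750).
Jacobian J = [[10·a·b + 10·a + 4·b^2 - 2·b, 5·a^2 + 8·a·b - 2·a], [-8·a·b + 6·a + b^2, -4·a^2 + 2·a·b]].
At the point, J = [[37.5000, 36.2500], [5.2500, -22.5000]] (det J = -1034.0625).
Solving J·Δ = −F gives Δ = (-1.1522, 0.0367).
Then the next iterate is (a, b)₁ = (1.3478, 0.5367).

(1.3478, 0.5367)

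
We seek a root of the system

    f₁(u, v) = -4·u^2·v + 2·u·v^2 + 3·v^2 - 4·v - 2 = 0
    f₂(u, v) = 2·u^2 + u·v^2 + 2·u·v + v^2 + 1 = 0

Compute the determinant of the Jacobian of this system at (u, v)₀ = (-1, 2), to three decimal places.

J = [[-8·u·v + 2·v^2, -4·u^2 + 4·u·v + 6·v - 4], [4·u + v^2 + 2·v, 2·u·v + 2·u + 2·v]].
At the point, J = [[24.000, -4.000], [4.000, -2.000]].
det J = -32.000.

-32.000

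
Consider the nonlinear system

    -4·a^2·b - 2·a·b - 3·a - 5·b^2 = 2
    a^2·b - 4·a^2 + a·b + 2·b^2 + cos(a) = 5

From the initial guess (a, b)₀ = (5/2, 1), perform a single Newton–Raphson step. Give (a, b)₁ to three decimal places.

At (5/2, 1): F = (-44.500, -20.05114).
Jacobian J = [[-8·a·b - 2·b - 3, -4·a^2 - 2·a - 10·b], [2·a·b - 8·a + b - sin(a), a^2 + a + 4·b]].
At the point, J = [[-25.000, -40.000], [-14.59847, 12.750]] (det J = -902.68889).
Solving J·Δ = −F gives Δ = (-1.517, -0.164).
Then the next iterate is (a, b)₁ = (0.983, 0.836).

(0.983, 0.836)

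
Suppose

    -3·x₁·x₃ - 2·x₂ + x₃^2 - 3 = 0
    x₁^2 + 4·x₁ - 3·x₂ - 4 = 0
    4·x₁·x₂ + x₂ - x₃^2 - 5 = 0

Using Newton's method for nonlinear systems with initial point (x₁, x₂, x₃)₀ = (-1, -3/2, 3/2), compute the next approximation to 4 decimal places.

(-0.6374, -2.0916, 0.4497)

At (-1, -3/2, 3/2): F = (6.7500, -2.5000, -2.7500).
Jacobian J = [[-3·x₃, -2, -3·x₁ + 2·x₃], [2·x₁ + 4, -3, 0], [4·x₂, 4·x₁ + 1, -2·x₃]].
At the point, J = [[-4.5000, -2.0000, 6.0000], [2.0000, -3.0000, 0.0000], [-6.0000, -3.0000, -3.0000]] (det J = -196.5000).
Solving J·Δ = −F gives Δ = (0.3626, -0.5916, -1.0503).
Then the next iterate is (x₁, x₂, x₃)₁ = (-0.6374, -2.0916, 0.4497).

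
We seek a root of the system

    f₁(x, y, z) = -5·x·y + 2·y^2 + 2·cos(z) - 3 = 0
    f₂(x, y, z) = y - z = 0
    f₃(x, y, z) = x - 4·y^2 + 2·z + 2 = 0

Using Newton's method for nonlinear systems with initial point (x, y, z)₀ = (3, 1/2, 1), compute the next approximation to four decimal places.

At (3, 1/2, 1): F = (-8.919395, -0.5000, 6.0000).
Jacobian J = [[-5·y, -5·x + 4·y, -2·sin(z)], [0, 1, -1], [1, -8·y, 2]].
At the point, J = [[-2.5000, -13.0000, -1.682942], [0.0000, 1.0000, -1.0000], [1.0000, -4.0000, 2.0000]] (det J = 19.682942).
Solving J·Δ = −F gives Δ = (-4.5507, 0.2247, -0.2753).
Then the next iterate is (x, y, z)₁ = (-1.5507, 0.7247, 0.7247).

(-1.5507, 0.7247, 0.7247)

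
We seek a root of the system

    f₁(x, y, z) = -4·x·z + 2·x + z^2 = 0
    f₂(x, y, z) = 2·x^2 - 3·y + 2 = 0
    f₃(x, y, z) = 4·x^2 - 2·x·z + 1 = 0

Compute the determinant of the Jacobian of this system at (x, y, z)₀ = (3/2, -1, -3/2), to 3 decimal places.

-333.000

J = [[-4·z + 2, 0, -4·x + 2·z], [4·x, -3, 0], [8·x - 2·z, 0, -2·x]].
At the point, J = [[8.000, 0.000, -9.000], [6.000, -3.000, 0.000], [15.000, 0.000, -3.000]].
det J = -333.000.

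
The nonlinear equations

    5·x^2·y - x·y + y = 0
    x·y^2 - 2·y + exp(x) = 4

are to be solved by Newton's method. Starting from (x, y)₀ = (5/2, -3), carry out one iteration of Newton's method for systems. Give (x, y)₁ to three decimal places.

(1.783, -1.736)

At (5/2, -3): F = (-89.250, 36.68249).
Jacobian J = [[10·x·y - y, 5·x^2 - x + 1], [y^2 + exp(x), 2·x·y - 2]].
At the point, J = [[-72.000, 29.750], [21.18249, -17.000]] (det J = 593.82080).
Solving J·Δ = −F gives Δ = (-0.717, 1.264).
Then the next iterate is (x, y)₁ = (1.783, -1.736).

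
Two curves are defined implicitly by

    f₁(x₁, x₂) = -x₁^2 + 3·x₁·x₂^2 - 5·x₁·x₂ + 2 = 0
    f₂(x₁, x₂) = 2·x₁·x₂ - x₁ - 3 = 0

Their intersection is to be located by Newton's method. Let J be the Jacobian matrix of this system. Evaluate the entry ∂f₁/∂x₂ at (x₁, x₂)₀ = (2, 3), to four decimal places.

∂f₁/∂x₂ = 6·x₁·x₂ - 5·x₁.
At (2, 3) this is 26.0000.

26.0000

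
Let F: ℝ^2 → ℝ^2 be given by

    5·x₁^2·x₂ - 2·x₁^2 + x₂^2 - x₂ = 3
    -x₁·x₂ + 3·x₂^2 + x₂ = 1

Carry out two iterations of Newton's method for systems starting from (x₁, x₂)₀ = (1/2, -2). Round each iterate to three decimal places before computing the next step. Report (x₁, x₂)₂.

At (1/2, -2): F = (0.000, 10.000).
Jacobian J = [[10·x₁·x₂ - 4·x₁, 5·x₁^2 + 2·x₂ - 1], [-x₂, -x₁ + 6·x₂ + 1]].
At the point, J = [[-12.000, -3.750], [2.000, -11.500]] (det J = 145.500).
Solving J·Δ = −F gives Δ = (-0.258, 0.825).
Then the next iterate is (x₁, x₂)₁ = (0.242, -1.175).
Round to (0.242, -1.175) and repeat: F = (-0.90557, 2.25123), J = [[-3.81150, -3.05718], [1.175, -6.292]].
Δ = (-0.456, 0.273), so (x₁, x₂)₂ = (-0.214, -0.902).

(-0.214, -0.902)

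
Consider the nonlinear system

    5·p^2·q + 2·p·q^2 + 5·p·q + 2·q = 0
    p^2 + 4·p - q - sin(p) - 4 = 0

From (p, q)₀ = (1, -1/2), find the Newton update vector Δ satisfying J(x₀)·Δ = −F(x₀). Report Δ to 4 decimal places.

At (1, -1/2): F = (-5.5000, 0.658529).
Jacobian J = [[10·p·q + 2·q^2 + 5·q, 5·p^2 + 4·p·q + 5·p + 2], [2·p - cos(p) + 4, -1]].
At the point, J = [[-7.0000, 10.0000], [5.459698, -1.0000]] (det J = -47.596977).
Solving J·Δ = −F gives Δ = (-0.0228, 0.5340).

(-0.0228, 0.5340)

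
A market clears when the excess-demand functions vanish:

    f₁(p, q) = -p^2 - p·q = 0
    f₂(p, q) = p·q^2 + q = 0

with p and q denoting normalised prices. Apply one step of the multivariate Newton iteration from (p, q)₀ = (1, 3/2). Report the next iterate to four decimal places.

(0.4681, 0.8617)

At (1, 3/2): F = (-2.5000, 3.7500).
Jacobian J = [[-2·p - q, -p], [q^2, 2·p·q + 1]].
At the point, J = [[-3.5000, -1.0000], [2.2500, 4.0000]] (det J = -11.7500).
Solving J·Δ = −F gives Δ = (-0.5319, -0.6383).
Then the next iterate is (p, q)₁ = (0.4681, 0.8617).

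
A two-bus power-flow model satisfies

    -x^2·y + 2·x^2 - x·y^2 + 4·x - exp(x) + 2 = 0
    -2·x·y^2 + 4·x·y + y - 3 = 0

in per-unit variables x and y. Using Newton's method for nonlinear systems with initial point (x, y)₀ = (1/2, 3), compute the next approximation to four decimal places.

(1.2411, 0.5179)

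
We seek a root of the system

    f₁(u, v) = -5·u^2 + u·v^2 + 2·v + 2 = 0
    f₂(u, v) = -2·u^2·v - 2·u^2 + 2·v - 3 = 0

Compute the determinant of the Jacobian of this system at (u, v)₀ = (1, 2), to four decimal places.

J = [[-10·u + v^2, 2·u·v + 2], [-4·u·v - 4·u, -2·u^2 + 2]].
At the point, J = [[-6.0000, 6.0000], [-12.0000, 0.0000]].
det J = 72.0000.

72.0000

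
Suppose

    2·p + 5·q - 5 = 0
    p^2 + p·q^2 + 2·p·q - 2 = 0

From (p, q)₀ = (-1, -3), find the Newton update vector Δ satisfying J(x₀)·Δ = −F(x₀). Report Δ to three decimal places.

(22.667, -4.667)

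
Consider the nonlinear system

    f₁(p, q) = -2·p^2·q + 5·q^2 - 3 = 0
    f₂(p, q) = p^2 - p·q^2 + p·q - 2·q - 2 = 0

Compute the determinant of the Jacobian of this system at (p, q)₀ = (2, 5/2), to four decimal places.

J = [[-4·p·q, -2·p^2 + 10·q], [2·p - q^2 + q, -2·p·q + p - 2]].
At the point, J = [[-20.0000, 17.0000], [0.2500, -10.0000]].
det J = 195.7500.

195.7500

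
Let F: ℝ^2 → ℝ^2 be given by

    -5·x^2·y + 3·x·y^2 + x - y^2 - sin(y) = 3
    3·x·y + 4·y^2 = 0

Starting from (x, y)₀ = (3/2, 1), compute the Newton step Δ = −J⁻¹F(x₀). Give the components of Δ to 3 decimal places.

(-0.694, -0.513)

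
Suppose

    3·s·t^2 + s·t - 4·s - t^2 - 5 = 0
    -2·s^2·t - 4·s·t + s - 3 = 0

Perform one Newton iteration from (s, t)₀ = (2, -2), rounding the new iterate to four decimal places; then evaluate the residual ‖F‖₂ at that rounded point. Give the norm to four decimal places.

6.4444

At (2, -2): F = (3.0000, 31.0000).
Jacobian J = [[3·t^2 + t - 4, 6·s·t + s - 2·t], [-4·s·t - 4·t + 1, -2·s^2 - 4·s]].
At the point, J = [[6.0000, -18.0000], [25.0000, -16.0000]] (det J = 354.0000).
Solving J·Δ = −F gives Δ = (-1.4407, -0.3136).
Then the next iterate is (s, t)₁ = (0.5593, -2.3136).
Re-evaluating at (0.5593, -2.3136): F = (-4.902571, 4.182750), so ‖F‖₂ = 6.4444.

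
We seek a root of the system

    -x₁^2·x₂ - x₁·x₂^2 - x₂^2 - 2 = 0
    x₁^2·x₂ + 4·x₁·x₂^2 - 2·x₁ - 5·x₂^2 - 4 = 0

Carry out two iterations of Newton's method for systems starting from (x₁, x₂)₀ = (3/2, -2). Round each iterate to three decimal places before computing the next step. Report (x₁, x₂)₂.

At (3/2, -2): F = (-7.500, -7.500).
Jacobian J = [[-2·x₁·x₂ - x₂^2, -x₁^2 - 2·x₁·x₂ - 2·x₂], [2·x₁·x₂ + 4·x₂^2 - 2, x₁^2 + 8·x₁·x₂ - 10·x₂]].
At the point, J = [[2.000, 7.750], [8.000, -1.750]] (det J = -65.500).
Solving J·Δ = −F gives Δ = (1.088, 0.687).
Then the next iterate is (x₁, x₂)₁ = (2.588, -1.313).
Round to (2.588, -1.313) and repeat: F = (0.60854, -8.74346), J = [[5.07212, 2.72434], [-1.90021, -7.35661]].
Δ = (0.602, -1.344), so (x₁, x₂)₂ = (3.190, -2.657).

(3.190, -2.657)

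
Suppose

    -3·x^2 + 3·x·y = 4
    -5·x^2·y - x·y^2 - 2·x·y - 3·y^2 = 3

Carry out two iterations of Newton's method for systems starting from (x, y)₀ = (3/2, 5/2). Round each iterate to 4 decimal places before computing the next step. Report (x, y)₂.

At (3/2, 5/2): F = (0.5000, -66.7500).
Jacobian J = [[-6·x + 3·y, 3·x], [-10·x·y - y^2 - 2·y, -5·x^2 - 2·x·y - 2·x - 6·y]].
At the point, J = [[-1.5000, 4.5000], [-48.7500, -36.7500]] (det J = 274.5000).
Solving J·Δ = −F gives Δ = (-1.0273, -0.4536).
Then the next iterate is (x, y)₁ = (0.4727, 2.0464).
Round to (0.4727, 2.0464) and repeat: F = (-1.768336, -21.763768), J = [[3.3030, 1.4181], [-17.953886, -16.275693]].
Δ = (2.1077, -3.6622), so (x, y)₂ = (2.5804, -1.6158).

(2.5804, -1.6158)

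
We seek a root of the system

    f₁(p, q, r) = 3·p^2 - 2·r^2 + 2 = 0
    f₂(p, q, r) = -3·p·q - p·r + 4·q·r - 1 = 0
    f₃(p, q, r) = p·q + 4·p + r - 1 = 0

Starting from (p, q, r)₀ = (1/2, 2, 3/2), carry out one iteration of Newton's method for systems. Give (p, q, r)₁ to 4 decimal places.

(0.1175, 0.5562, 1.0171)

At (1/2, 2, 3/2): F = (-1.7500, 7.2500, 3.5000).
Jacobian J = [[6·p, 0, -4·r], [-3·q - r, -3·p + 4·r, -p + 4·q], [q + 4, p, 1]].
At the point, J = [[3.0000, 0.0000, -6.0000], [-7.5000, 4.5000, 7.5000], [6.0000, 0.5000, 1.0000]] (det J = 186.7500).
Solving J·Δ = −F gives Δ = (-0.3825, -1.4438, -0.4829).
Then the next iterate is (p, q, r)₁ = (0.1175, 0.5562, 1.0171).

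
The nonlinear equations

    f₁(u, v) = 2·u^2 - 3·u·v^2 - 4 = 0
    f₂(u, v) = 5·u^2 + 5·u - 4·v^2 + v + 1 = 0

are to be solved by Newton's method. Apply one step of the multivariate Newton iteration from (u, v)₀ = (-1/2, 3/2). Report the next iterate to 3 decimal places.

(-0.877, 0.795)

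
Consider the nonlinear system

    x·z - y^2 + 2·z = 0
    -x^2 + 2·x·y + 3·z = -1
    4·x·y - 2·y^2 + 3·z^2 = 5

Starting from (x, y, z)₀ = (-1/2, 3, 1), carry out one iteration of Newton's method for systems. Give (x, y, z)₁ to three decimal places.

At (-1/2, 3, 1): F = (-7.500, 0.750, -26.000).
Jacobian J = [[z, -2·y, x + 2], [-2·x + 2·y, 2·x, 3], [4·y, 4·x - 4·y, 6·z]].
At the point, J = [[1.000, -6.000, 1.500], [7.000, -1.000, 3.000], [12.000, -14.000, 6.000]] (det J = -57.000).
Solving J·Δ = −F gives Δ = (2.987, -2.789, -8.149).
Then the next iterate is (x, y, z)₁ = (2.487, 0.211, -7.149).

(2.487, 0.211, -7.149)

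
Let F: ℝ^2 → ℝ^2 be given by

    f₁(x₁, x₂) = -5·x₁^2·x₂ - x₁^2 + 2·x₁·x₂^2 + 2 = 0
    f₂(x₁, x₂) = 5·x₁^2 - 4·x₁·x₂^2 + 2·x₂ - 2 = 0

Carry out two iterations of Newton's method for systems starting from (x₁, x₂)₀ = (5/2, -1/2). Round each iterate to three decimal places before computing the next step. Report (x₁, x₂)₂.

(0.825, -0.174)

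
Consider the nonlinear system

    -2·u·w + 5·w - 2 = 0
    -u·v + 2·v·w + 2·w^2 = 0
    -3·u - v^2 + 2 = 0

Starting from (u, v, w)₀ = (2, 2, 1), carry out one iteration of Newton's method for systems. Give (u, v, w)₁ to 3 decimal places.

At (2, 2, 1): F = (-1.000, 2.000, -8.000).
Jacobian J = [[-2·w, 0, -2·u + 5], [-v, -u + 2·w, 2·v + 4·w], [-3, -2·v, 0]].
At the point, J = [[-2.000, 0.000, 1.000], [-2.000, 0.000, 8.000], [-3.000, -4.000, 0.000]] (det J = -56.000).
Solving J·Δ = −F gives Δ = (-0.714, -1.464, -0.429).
Then the next iterate is (u, v, w)₁ = (1.286, 0.536, 0.571).

(1.286, 0.536, 0.571)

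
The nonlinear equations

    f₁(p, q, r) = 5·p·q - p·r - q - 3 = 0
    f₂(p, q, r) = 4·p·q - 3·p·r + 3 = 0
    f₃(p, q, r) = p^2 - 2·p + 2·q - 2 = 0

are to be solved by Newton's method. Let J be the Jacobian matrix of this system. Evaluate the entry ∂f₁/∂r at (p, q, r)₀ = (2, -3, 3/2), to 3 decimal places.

-2.000

∂f₁/∂r = -p.
At (2, -3, 3/2) this is -2.000.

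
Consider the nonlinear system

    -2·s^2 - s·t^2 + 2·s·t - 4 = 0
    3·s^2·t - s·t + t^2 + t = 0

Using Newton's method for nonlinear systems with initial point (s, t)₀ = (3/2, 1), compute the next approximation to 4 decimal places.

At (3/2, 1): F = (-7.0000, 7.2500).
Jacobian J = [[-4·s - t^2 + 2·t, -2·s·t + 2·s], [6·s·t - t, 3·s^2 - s + 2·t + 1]].
At the point, J = [[-5.0000, 0.0000], [8.0000, 8.2500]] (det J = -41.2500).
Solving J·Δ = −F gives Δ = (-1.4000, 0.4788).
Then the next iterate is (s, t)₁ = (0.1000, 1.4788).

(0.1000, 1.4788)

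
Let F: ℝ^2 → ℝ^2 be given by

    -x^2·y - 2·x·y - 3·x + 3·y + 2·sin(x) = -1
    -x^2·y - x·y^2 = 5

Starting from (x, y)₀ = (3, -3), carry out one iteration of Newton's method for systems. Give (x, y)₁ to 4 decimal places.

At (3, -3): F = (28.282240, -5.0000).
Jacobian J = [[-2·x·y - 2·y + 2·cos(x) - 3, -x^2 - 2·x + 3], [-2·x·y - y^2, -x^2 - 2·x·y]].
At the point, J = [[19.020015, -12.0000], [9.0000, 9.0000]] (det J = 279.180135).
Solving J·Δ = −F gives Δ = (-0.6968, 1.2524).
Then the next iterate is (x, y)₁ = (2.3032, -1.7476).

(2.3032, -1.7476)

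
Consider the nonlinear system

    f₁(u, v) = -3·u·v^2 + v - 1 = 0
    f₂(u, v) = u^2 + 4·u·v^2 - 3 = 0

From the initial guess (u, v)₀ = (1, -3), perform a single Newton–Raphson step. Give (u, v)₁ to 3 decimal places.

(2.324, 0.514)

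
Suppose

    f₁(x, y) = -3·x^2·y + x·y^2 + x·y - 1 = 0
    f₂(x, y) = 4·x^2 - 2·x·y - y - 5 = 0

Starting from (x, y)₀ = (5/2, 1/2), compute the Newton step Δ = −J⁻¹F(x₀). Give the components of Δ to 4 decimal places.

At (5/2, 1/2): F = (-8.5000, 17.0000).
Jacobian J = [[-6·x·y + y^2 + y, -3·x^2 + 2·x·y + x], [8·x - 2·y, -2·x - 1]].
At the point, J = [[-6.7500, -13.7500], [19.0000, -6.0000]] (det J = 301.7500).
Solving J·Δ = −F gives Δ = (-0.9437, -0.1549).

(-0.9437, -0.1549)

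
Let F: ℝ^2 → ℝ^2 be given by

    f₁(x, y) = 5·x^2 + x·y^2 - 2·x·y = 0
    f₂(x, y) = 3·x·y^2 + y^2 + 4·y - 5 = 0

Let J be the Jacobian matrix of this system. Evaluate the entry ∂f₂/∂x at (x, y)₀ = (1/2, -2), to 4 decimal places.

∂f₂/∂x = 3·y^2.
At (1/2, -2) this is 12.0000.

12.0000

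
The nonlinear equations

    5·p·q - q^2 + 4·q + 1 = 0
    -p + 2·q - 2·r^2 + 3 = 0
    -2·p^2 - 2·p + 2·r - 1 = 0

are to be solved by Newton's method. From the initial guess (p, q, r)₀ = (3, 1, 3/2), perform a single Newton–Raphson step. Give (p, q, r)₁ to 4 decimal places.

(1.3772, 0.3596, 1.1404)

At (3, 1, 3/2): F = (19.0000, -2.5000, -22.0000).
Jacobian J = [[5·q, 5·p - 2·q + 4, 0], [-1, 2, -4·r], [-4·p - 2, 0, 2]].
At the point, J = [[5.0000, 17.0000, 0.0000], [-1.0000, 2.0000, -6.0000], [-14.0000, 0.0000, 2.0000]] (det J = 1482.0000).
Solving J·Δ = −F gives Δ = (-1.6228, -0.6404, -0.3596).
Then the next iterate is (p, q, r)₁ = (1.3772, 0.3596, 1.1404).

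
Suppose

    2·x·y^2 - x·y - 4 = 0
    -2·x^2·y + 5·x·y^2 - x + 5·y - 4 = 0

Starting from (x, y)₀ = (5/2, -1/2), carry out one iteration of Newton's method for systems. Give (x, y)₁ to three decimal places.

At (5/2, -1/2): F = (-1.500, 0.375).
Jacobian J = [[2·y^2 - y, 4·x·y - x], [-4·x·y + 5·y^2 - 1, -2·x^2 + 10·x·y + 5]].
At the point, J = [[1.000, -7.500], [5.250, -20.000]] (det J = 19.375).
Solving J·Δ = −F gives Δ = (-1.694, -0.426).
Then the next iterate is (x, y)₁ = (0.806, -0.926).

(0.806, -0.926)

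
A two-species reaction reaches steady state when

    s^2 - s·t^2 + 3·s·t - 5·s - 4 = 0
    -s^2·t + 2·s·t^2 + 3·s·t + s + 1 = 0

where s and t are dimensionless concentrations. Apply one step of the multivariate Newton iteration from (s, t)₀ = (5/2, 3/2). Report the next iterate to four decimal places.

At (5/2, 3/2): F = (-4.6250, 16.6250).
Jacobian J = [[2·s - t^2 + 3·t - 5, -2·s·t + 3·s], [-2·s·t + 2·t^2 + 3·t + 1, -s^2 + 4·s·t + 3·s]].
At the point, J = [[2.2500, 0.0000], [2.5000, 16.2500]] (det J = 36.5625).
Solving J·Δ = −F gives Δ = (2.0556, -1.3393).
Then the next iterate is (s, t)₁ = (4.5556, 0.1607).

(4.5556, 0.1607)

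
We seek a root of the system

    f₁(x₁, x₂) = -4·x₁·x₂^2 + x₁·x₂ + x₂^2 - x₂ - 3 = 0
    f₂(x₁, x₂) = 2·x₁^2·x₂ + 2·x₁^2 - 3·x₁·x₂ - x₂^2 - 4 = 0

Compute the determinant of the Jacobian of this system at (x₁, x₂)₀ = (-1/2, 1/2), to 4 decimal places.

6.2500

J = [[-4·x₂^2 + x₂, -8·x₁·x₂ + x₁ + 2·x₂ - 1], [4·x₁·x₂ + 4·x₁ - 3·x₂, 2·x₁^2 - 3·x₁ - 2·x₂]].
At the point, J = [[-0.5000, 1.5000], [-4.5000, 1.0000]].
det J = 6.2500.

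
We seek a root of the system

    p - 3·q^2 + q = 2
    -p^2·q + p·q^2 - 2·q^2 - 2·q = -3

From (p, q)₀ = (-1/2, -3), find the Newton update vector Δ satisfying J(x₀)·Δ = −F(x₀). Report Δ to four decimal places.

At (-1/2, -3): F = (-32.5000, -12.7500).
Jacobian J = [[1, -6·q + 1], [-2·p·q + q^2, -p^2 + 2·p·q - 4·q - 2]].
At the point, J = [[1.0000, 19.0000], [6.0000, 12.7500]] (det J = -101.2500).
Solving J·Δ = −F gives Δ = (-1.7000, 1.8000).

(-1.7000, 1.8000)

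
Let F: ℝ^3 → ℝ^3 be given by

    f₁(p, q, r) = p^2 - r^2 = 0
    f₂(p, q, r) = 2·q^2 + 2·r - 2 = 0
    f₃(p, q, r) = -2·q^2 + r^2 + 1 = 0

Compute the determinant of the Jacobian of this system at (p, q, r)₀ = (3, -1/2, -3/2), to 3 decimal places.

12.000

J = [[2·p, 0, -2·r], [0, 4·q, 2], [0, -4·q, 2·r]].
At the point, J = [[6.000, 0.000, 3.000], [0.000, -2.000, 2.000], [0.000, 2.000, -3.000]].
det J = 12.000.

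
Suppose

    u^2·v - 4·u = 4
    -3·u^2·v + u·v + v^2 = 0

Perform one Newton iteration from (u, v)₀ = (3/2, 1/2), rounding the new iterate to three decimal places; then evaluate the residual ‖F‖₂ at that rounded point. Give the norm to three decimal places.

0.371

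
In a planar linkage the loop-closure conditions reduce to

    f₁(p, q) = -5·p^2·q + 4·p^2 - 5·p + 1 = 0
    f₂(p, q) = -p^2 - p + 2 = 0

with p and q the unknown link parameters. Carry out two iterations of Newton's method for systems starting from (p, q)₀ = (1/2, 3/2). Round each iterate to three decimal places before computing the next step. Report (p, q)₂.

(1.005, -1.000)

At (1/2, 3/2): F = (-2.375, 1.250).
Jacobian J = [[-10·p·q + 8·p - 5, -5·p^2], [-2·p - 1, 0]].
At the point, J = [[-8.500, -1.250], [-2.000, 0.000]] (det J = -2.500).
Solving J·Δ = −F gives Δ = (0.625, -6.150).
Then the next iterate is (p, q)₁ = (1.125, -4.650).
Round to (1.125, -4.650) and repeat: F = (29.86328, -0.39062), J = [[56.31250, -6.32812], [-3.250, 0.000]].
Δ = (-0.120, 3.650), so (p, q)₂ = (1.005, -1.000).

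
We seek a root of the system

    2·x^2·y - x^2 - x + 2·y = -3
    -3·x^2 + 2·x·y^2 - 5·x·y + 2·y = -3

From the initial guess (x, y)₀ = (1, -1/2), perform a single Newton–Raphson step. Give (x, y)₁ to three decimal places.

(1.081, -0.149)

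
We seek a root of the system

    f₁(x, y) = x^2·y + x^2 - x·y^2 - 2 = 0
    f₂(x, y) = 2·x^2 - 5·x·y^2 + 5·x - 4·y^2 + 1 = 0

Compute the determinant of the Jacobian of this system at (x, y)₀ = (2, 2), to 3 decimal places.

-476.000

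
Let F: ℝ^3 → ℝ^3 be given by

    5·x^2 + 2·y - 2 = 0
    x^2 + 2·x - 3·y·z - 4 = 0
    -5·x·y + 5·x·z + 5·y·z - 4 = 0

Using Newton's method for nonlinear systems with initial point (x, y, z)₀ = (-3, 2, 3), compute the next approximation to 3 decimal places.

At (-3, 2, 3): F = (47.000, -19.000, 11.000).
Jacobian J = [[10·x, 2, 0], [2·x + 2, -3·z, -3·y], [-5·y + 5·z, -5·x + 5·z, 5·x + 5·y]].
At the point, J = [[-30.000, 2.000, 0.000], [-4.000, -9.000, -6.000], [5.000, 30.000, -5.000]] (det J = -6850.000).
Solving J·Δ = −F gives Δ = (1.497, -1.048, -2.592).
Then the next iterate is (x, y, z)₁ = (-1.503, 0.952, 0.408).

(-1.503, 0.952, 0.408)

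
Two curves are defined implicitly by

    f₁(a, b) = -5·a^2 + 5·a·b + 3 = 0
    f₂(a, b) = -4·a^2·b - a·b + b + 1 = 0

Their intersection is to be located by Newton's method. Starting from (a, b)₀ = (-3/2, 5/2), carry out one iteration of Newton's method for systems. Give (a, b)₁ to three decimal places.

(-3.723, -9.250)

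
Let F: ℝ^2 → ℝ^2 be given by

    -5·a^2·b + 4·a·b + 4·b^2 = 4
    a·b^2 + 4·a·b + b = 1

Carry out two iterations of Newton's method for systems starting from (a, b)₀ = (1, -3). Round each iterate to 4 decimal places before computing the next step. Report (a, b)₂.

At (1, -3): F = (35.0000, -7.0000).
Jacobian J = [[-10·a·b + 4·b, -5·a^2 + 4·a + 8·b], [b^2 + 4·b, 2·a·b + 4·a + 1]].
At the point, J = [[18.0000, -25.0000], [-3.0000, -1.0000]] (det J = -93.0000).
Solving J·Δ = −F gives Δ = (-2.2581, -0.2258).
Then the next iterate is (a, b)₁ = (-1.2581, -3.2258).
Round to (-1.2581, -3.2258) and repeat: F = (79.385891, -1.083803), J = [[-53.486990, -38.752878], [-2.497414, 4.084358]].
Δ = (0.8953, 0.8128), so (a, b)₂ = (-0.3628, -2.4130).

(-0.3628, -2.4130)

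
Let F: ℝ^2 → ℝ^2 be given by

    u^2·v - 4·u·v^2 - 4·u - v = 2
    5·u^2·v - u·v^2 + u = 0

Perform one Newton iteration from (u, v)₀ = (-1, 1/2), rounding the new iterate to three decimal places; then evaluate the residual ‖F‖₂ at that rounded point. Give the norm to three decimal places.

At (-1, 1/2): F = (3.000, 1.750).
Jacobian J = [[2·u·v - 4·v^2 - 4, u^2 - 8·u·v - 1], [10·u·v - v^2 + 1, 5·u^2 - 2·u·v]].
At the point, J = [[-6.000, 4.000], [-4.250, 6.000]] (det J = -19.000).
Solving J·Δ = −F gives Δ = (0.579, 0.118).
Then the next iterate is (u, v)₁ = (-0.421, 0.618).
Re-evaluating at (-0.421, 0.618): F = (-0.18131, 0.28746), so ‖F‖₂ = 0.340.

0.340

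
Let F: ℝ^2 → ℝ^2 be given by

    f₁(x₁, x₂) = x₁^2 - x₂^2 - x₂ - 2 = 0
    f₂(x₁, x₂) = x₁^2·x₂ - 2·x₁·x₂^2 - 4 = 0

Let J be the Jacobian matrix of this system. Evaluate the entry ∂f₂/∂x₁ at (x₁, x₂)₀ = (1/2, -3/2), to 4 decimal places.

∂f₂/∂x₁ = 2·x₁·x₂ - 2·x₂^2.
At (1/2, -3/2) this is -6.0000.

-6.0000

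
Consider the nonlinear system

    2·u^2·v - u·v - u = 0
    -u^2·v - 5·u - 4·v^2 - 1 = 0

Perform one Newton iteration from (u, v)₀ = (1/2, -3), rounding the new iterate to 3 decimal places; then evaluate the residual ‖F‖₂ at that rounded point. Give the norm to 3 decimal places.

At (1/2, -3): F = (-0.500, -38.750).
Jacobian J = [[4·u·v - v - 1, 2·u^2 - u], [-2·u·v - 5, -u^2 - 8·v]].
At the point, J = [[-4.000, 0.000], [-2.000, 23.750]] (det J = -95.000).
Solving J·Δ = −F gives Δ = (-0.125, 1.621).
Then the next iterate is (u, v)₁ = (0.375, -1.379).
Re-evaluating at (0.375, -1.379): F = (-0.24572, -10.28764), so ‖F‖₂ = 10.291.

10.291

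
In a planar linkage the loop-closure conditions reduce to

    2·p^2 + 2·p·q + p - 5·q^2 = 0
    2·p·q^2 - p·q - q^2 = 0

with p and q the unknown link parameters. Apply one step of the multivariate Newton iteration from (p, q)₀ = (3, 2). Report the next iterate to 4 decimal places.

(1.8820, 1.5710)

At (3, 2): F = (13.0000, 14.0000).
Jacobian J = [[4·p + 2·q + 1, 2·p - 10·q], [2·q^2 - q, 4·p·q - p - 2·q]].
At the point, J = [[17.0000, -14.0000], [6.0000, 17.0000]] (det J = 373.0000).
Solving J·Δ = −F gives Δ = (-1.1180, -0.4290).
Then the next iterate is (p, q)₁ = (1.8820, 1.5710).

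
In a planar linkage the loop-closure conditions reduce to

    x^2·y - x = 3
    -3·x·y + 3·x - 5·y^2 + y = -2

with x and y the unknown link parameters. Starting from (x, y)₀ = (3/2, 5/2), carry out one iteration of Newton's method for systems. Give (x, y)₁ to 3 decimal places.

(1.747, 1.286)

At (3/2, 5/2): F = (1.125, -33.500).
Jacobian J = [[2·x·y - 1, x^2], [-3·y + 3, -3·x - 10·y + 1]].
At the point, J = [[6.500, 2.250], [-4.500, -28.500]] (det J = -175.125).
Solving J·Δ = −F gives Δ = (0.247, -1.214).
Then the next iterate is (x, y)₁ = (1.747, 1.286).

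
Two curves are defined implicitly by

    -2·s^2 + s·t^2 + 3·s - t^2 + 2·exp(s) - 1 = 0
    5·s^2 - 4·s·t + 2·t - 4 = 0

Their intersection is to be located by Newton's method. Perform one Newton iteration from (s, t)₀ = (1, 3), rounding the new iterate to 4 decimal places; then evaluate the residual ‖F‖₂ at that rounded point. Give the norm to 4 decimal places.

At (1, 3): F = (5.436564, -5.0000).
Jacobian J = [[-4·s + t^2 + 2·exp(s) + 3, 2·s·t - 2·t], [10·s - 4·t, -4·s + 2]].
At the point, J = [[13.436564, 0.0000], [-2.0000, -2.0000]] (det J = -26.873127).
Solving J·Δ = −F gives Δ = (-0.4046, -2.0954).
Then the next iterate is (s, t)₁ = (0.5954, 0.9046).
Re-evaluating at (0.5954, 0.9046): F = (3.373626, -2.572690), so ‖F‖₂ = 4.2427.

4.2427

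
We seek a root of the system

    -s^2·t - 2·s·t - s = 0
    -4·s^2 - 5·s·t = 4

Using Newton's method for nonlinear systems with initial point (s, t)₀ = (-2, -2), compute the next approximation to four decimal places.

At (-2, -2): F = (2.0000, -40.0000).
Jacobian J = [[-2·s·t - 2·t - 1, -s^2 - 2·s], [-8·s - 5·t, -5·s]].
At the point, J = [[-5.0000, 0.0000], [26.0000, 10.0000]] (det J = -50.0000).
Solving J·Δ = −F gives Δ = (0.4000, 2.9600).
Then the next iterate is (s, t)₁ = (-1.6000, 0.9600).

(-1.6000, 0.9600)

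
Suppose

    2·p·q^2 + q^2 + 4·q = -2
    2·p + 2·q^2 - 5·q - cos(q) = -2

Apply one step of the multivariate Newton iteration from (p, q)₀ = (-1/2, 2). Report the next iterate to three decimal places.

(-2.280, 3.060)

At (-1/2, 2): F = (10.000, -0.58385).
Jacobian J = [[2·q^2, 4·p·q + 2·q + 4], [2, 4·q + sin(q) - 5]].
At the point, J = [[8.000, 4.000], [2.000, 3.90930]] (det J = 23.27438).
Solving J·Δ = −F gives Δ = (-1.780, 1.060).
Then the next iterate is (p, q)₁ = (-2.280, 3.060).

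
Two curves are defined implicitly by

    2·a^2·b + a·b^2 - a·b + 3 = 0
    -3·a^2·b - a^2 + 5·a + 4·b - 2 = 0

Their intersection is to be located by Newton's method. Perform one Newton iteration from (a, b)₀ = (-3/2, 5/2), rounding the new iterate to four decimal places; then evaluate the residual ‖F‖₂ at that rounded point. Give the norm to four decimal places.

1.6618

At (-3/2, 5/2): F = (8.6250, -18.6250).
Jacobian J = [[4·a·b + b^2 - b, 2·a^2 + 2·a·b - a], [-6·a·b - 2·a + 5, -3·a^2 + 4]].
At the point, J = [[-11.2500, -1.5000], [30.5000, -2.7500]] (det J = 76.6875).
Solving J·Δ = −F gives Δ = (0.6736, 0.6980).
Then the next iterate is (a, b)₁ = (-0.8264, 3.1980).
Re-evaluating at (-0.8264, 3.1980): F = (1.559131, -0.575034), so ‖F‖₂ = 1.6618.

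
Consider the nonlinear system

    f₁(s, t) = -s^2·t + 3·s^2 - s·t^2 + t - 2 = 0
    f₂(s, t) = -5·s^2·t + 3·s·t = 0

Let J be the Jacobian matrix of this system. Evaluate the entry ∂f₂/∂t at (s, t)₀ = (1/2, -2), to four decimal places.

0.2500

∂f₂/∂t = -5·s^2 + 3·s.
At (1/2, -2) this is 0.2500.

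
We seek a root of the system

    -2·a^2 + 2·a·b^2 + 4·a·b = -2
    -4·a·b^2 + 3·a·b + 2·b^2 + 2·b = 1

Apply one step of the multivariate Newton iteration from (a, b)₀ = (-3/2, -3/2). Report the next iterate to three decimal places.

(-2.206, -0.357)

At (-3/2, -3/2): F = (-0.250, 20.750).
Jacobian J = [[-4·a + 2·b^2 + 4·b, 4·a·b + 4·a], [-4·b^2 + 3·b, -8·a·b + 3·a + 4·b + 2]].
At the point, J = [[4.500, 3.000], [-13.500, -26.500]] (det J = -78.750).
Solving J·Δ = −F gives Δ = (-0.706, 1.143).
Then the next iterate is (a, b)₁ = (-2.206, -0.357).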